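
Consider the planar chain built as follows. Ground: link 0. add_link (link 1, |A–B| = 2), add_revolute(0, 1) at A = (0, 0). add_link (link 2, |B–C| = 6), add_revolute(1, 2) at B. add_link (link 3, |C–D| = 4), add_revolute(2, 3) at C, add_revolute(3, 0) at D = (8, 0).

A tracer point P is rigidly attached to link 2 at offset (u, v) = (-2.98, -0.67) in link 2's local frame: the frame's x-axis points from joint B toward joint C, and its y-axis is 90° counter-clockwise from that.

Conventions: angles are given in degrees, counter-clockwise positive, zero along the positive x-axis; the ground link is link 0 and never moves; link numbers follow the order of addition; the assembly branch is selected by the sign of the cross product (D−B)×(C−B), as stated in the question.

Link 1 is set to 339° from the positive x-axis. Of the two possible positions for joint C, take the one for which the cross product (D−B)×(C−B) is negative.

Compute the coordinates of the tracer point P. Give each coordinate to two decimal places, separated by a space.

A=(0,0), D=(8.00,0)
B = A + 2.00·(cos339°, sin339°) = (1.8672, -0.7167)
|BD| = 6.1746
circle(B,6.00) ∩ circle(D,4.00): a=4.7068, h=3.7210
  candidates: C₊=(6.1102,3.5255) cross=22.976; C₋=(6.9741,-3.8662) cross=-22.976
  branch - wants cross < 0 → take C=(6.9741,-3.8662) (cross=-22.976)
ex = (C−B)/|BC| = (0.8512,-0.5249); ey = (0.5249,0.8512)
P = B + -2.98·ex + -0.67·ey = (-1.0210,0.2772)

-1.02 0.28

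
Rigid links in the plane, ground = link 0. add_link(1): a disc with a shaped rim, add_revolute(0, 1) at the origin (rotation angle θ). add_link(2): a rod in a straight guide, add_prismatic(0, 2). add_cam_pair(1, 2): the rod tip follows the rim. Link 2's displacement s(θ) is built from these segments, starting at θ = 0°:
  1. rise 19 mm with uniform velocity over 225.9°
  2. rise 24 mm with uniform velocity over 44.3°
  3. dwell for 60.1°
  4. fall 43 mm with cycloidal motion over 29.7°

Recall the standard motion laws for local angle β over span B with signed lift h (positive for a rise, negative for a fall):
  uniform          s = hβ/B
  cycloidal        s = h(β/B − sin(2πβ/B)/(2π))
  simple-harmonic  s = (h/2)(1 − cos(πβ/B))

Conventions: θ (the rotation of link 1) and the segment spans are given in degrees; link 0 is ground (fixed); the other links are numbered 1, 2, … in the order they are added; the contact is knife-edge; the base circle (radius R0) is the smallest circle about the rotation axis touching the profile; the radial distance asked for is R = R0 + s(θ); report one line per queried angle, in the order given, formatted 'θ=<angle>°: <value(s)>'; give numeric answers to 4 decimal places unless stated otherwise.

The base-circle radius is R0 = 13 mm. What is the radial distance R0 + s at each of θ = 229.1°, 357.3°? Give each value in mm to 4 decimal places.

segment 1 (0° to 225.9°, uniform, h = 19) is passed completely: s = 0.0000 + (19) = 19.0000
θ = 229.1° falls in segment 2 (225.9° to 270.2°, uniform, h = 24): β = 229.1 − 225.9 = 3.2°, B = 44.3°; Δs = 24·3.2/44.3 = 1.7336; s = 19.0000 + 1.7336 = 20.7336
segment 2 (225.9° to 270.2°, uniform, h = 24) is passed completely: s = 19.0000 + (24) = 43.0000
segment 3 (270.2° to 330.3°, dwell): s unchanged at 43.0000
θ = 357.3° falls in segment 4 (330.3° to 360°, cycloidal, h = -43): β = 357.3 − 330.3 = 27°, B = 29.7°; Δs = -43·(0.9091 − sin(2π·0.9091)/(2π)) = -42.7909; s = 43.0000 − 42.7909 = 0.2091
θ=229.1°: R = R0 + s = 13 + 20.7336 = 33.7336
θ=357.3°: R = R0 + s = 13 + 0.2091 = 13.2091

θ=229.1°: 33.7336
θ=357.3°: 13.2091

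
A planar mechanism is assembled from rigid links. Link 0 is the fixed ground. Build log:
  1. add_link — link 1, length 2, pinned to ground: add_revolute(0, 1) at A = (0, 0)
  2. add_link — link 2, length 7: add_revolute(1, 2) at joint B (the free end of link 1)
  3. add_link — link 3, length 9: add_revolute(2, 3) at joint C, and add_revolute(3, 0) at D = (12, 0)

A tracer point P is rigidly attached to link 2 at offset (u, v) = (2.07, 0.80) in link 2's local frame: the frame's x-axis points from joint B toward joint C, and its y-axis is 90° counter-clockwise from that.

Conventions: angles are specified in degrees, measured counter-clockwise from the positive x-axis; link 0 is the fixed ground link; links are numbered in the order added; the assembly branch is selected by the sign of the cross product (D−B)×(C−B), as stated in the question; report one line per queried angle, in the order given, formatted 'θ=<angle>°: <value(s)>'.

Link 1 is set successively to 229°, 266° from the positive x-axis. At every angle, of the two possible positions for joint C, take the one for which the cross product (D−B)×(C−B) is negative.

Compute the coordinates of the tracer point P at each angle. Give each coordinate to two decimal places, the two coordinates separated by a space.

A=(0,0), D=(12.00,0)
θ=229°: B = A + 2.00·(cos229°, sin229°) = (-1.3121, -1.5094)
θ=229°: |BD| = 13.3974
θ=229°: circle(B,7.00) ∩ circle(D,9.00): a=5.5044, h=4.3245
θ=229°:   candidates: C₊=(3.6701,3.4077) cross=57.937; C₋=(4.6445,-5.1862) cross=-57.937
θ=229°:   branch - wants cross < 0 → take C=(4.6445,-5.1862) (cross=-57.937)
θ=229°: ex = (C−B)/|BC| = (0.8509,-0.5253); ey = (0.5253,0.8509)
θ=229°: P = B + 2.07·ex + 0.80·ey = (0.8695,-1.9159)
θ=266°: B = A + 2.00·(cos266°, sin266°) = (-0.1395, -1.9951)
θ=266°: |BD| = 12.3024
θ=266°: circle(B,7.00) ∩ circle(D,9.00): a=4.8506, h=5.0469
θ=266°:   candidates: C₊=(3.8284,3.7716) cross=62.089; C₋=(5.4654,-6.1886) cross=-62.089
θ=266°:   branch - wants cross < 0 → take C=(5.4654,-6.1886) (cross=-62.089)
θ=266°: ex = (C−B)/|BC| = (0.8007,-0.5991); ey = (0.5991,0.8007)
θ=266°: P = B + 2.07·ex + 0.80·ey = (1.9972,-2.5946)

θ=229°: 0.87 -1.92
θ=266°: 2.00 -2.59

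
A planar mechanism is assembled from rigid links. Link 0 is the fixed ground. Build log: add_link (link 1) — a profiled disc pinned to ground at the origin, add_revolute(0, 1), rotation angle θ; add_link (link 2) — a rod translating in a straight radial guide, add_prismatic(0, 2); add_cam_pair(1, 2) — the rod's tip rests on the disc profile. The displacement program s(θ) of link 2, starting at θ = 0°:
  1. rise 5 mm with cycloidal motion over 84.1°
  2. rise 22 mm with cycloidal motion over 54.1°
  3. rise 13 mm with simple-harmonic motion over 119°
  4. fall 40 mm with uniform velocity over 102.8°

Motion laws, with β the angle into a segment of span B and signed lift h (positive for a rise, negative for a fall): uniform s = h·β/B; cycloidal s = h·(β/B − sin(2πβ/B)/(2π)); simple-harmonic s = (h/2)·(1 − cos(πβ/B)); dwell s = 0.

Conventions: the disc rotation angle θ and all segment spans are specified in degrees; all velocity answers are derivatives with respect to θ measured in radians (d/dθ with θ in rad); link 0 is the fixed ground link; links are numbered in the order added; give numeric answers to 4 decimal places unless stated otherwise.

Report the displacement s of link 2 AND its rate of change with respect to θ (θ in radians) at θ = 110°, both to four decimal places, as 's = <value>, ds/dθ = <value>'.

seg 1 [0°–84.1°] cycloidal, h=5: full span → s += 5 → s = 5.0000
seg 2 [84.1°–138.2°] cycloidal, h=22: θ=110° here. β=25.9, B=54.1. 22·(0.4787 − sin(2π·0.4787)/(2π)) = 10.0661 → s = 15.0661
velocity in seg [84.1°–138.2°] (cycloidal), θ in radians: β = 25.9° = 0.4520 rad, B = 54.1° = 0.9442 rad; ds/dθ = (h/B)(1 − cos(2πβ/B)) = (22/0.9442)(1 − cos(2π·0.4787)) = 46.391648 mm/rad

s = 15.0661, ds/dθ = 46.3916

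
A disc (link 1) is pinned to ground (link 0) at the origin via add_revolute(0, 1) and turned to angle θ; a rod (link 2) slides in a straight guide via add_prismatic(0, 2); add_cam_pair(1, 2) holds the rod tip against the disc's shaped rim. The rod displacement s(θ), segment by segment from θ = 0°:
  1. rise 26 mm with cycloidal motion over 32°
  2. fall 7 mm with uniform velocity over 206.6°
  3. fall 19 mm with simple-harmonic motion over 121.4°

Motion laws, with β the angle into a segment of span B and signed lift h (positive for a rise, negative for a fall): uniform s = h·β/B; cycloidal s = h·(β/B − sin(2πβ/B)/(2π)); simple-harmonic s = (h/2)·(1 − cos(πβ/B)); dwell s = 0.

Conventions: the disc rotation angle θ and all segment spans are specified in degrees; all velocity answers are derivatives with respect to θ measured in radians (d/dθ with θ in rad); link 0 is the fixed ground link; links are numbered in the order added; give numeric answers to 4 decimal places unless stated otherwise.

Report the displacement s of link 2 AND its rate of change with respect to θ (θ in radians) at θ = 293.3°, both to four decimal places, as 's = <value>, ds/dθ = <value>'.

segment 1 (0° to 32°, cycloidal, h = 26) is passed completely: s = 0.0000 + (26) = 26.0000
segment 2 (32° to 238.6°, uniform, h = -7) is passed completely: s = 26.0000 + (-7) = 19.0000
θ = 293.3° falls in segment 3 (238.6° to 360°, simple-harmonic, h = -19): β = 293.3 − 238.6 = 54.7°, B = 121.4°; Δs = -19/2·(1 − cos(π·0.4506)) = -8.0309; s = 19.0000 − 8.0309 = 10.9691
velocity in seg [238.6°–360°] (simple-harmonic), θ in radians: β = 54.7° = 0.9547 rad, B = 121.4° = 2.1188 rad; ds/dθ = (πh/(2B)) sin(πβ/B) = (π·(-19)/(2·2.1188)) sin(π·0.4506) = -13.916218 mm/rad

s = 10.9691, ds/dθ = -13.9162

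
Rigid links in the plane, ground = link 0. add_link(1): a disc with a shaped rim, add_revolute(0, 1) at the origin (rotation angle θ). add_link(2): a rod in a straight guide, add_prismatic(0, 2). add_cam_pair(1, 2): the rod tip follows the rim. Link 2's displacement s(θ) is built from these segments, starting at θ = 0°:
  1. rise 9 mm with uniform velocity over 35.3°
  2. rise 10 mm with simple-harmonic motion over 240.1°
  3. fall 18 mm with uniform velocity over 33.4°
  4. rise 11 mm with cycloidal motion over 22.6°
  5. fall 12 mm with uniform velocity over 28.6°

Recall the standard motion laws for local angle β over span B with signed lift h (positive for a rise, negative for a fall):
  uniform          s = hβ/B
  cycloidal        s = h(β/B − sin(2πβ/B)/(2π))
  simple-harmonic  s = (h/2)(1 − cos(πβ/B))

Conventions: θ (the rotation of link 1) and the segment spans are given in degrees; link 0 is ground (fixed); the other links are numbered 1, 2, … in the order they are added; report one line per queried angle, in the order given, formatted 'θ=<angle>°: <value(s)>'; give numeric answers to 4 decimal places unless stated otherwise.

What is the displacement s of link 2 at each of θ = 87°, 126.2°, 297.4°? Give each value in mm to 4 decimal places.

segment 1 (0° to 35.3°, uniform, h = 9) is passed completely: s = 0.0000 + (9) = 9.0000
θ = 87° falls in segment 2 (35.3° to 275.4°, simple-harmonic, h = 10): β = 87 − 35.3 = 51.7°, B = 240.1°; Δs = 10/2·(1 − cos(π·0.2153)) = 1.1011; s = 9.0000 + 1.1011 = 10.1011
θ = 126.2° falls in segment 2 (35.3° to 275.4°, simple-harmonic, h = 10): β = 126.2 − 35.3 = 90.9°, B = 240.1°; Δs = 10/2·(1 − cos(π·0.3786)) = 3.1388; s = 9.0000 + 3.1388 = 12.1388
segment 2 (35.3° to 275.4°, simple-harmonic, h = 10) is passed completely: s = 9.0000 + (10) = 19.0000
θ = 297.4° falls in segment 3 (275.4° to 308.8°, uniform, h = -18): β = 297.4 − 275.4 = 22°, B = 33.4°; Δs = -18·22/33.4 = -11.8563; s = 19.0000 − 11.8563 = 7.1437

θ=87°: 10.1011
θ=126.2°: 12.1388
θ=297.4°: 7.1437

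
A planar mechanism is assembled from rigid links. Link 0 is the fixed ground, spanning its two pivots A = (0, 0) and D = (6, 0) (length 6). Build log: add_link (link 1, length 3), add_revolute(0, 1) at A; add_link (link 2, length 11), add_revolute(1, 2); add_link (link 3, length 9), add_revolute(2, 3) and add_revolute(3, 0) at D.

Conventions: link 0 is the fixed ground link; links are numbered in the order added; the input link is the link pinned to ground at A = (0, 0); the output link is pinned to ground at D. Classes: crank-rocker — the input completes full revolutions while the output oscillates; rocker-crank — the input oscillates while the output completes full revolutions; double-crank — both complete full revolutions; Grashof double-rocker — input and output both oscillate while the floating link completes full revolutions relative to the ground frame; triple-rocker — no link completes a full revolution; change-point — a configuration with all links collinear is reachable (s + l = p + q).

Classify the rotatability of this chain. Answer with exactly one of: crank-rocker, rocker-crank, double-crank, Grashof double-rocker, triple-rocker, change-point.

lengths: ground=6, input=3, coupler=11, output=9
sorted: s=3 (shortest), l=11 (longest), p+q=15
s + l = 14 vs p + q = 15
s + l < p + q (Grashof) with shortest = input link → crank-rocker

crank-rocker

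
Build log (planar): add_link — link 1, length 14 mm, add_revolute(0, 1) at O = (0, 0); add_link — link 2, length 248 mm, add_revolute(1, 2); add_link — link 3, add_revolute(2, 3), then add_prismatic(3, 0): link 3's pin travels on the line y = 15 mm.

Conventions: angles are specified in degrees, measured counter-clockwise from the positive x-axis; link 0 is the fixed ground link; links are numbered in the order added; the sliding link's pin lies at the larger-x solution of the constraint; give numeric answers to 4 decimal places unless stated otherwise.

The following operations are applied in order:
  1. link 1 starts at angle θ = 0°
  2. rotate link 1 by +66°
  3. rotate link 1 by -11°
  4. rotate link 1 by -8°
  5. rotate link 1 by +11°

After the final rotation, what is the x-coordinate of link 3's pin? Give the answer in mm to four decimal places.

geometry: r = 14 mm, L = 248 mm, e = 15 mm; θ starts at 0°
rotate link 1 by +66°: θ ← 0° +66° = 66°
rotate link 1 by -11°: θ ← 66° -11° = 55°
rotate link 1 by -8°: θ ← 55° -8° = 47°
rotate link 1 by +11°: θ ← 47° +11° = 58°
crank pin P = (r cos θ, r sin θ) = (7.418870, 11.872673)
h = r sin θ − e = 11.872673 − 15 = -3.127327
x = r cos θ + √(L² − h²) = 7.418870 + 247.980281 = 255.399151

255.3992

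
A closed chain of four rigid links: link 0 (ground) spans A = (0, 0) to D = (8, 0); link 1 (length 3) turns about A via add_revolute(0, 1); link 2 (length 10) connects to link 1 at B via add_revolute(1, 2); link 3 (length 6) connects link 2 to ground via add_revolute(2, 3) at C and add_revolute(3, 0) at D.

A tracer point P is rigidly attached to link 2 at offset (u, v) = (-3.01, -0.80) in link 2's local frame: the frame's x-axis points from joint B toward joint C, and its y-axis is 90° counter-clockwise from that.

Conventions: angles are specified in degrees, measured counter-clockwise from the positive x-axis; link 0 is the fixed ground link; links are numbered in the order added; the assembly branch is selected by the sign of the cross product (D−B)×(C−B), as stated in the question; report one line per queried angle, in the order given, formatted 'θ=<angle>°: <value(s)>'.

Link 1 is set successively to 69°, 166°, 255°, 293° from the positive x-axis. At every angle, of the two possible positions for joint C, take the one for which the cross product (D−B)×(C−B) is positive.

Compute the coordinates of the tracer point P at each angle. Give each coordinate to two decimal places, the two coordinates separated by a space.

A=(0,0), D=(8.00,0)
θ=69°: B = A + 3.00·(cos69°, sin69°) = (1.0751, 2.8007)
θ=69°: |BD| = 7.4698
θ=69°: circle(B,10.00) ∩ circle(D,6.00): a=8.0188, h=5.9748
θ=69°:   candidates: C₊=(10.7491,5.3331) cross=44.631; C₋=(6.2687,-5.7448) cross=-44.631
θ=69°:   branch + wants cross > 0 → take C=(10.7491,5.3331) (cross=44.631)
θ=69°: ex = (C−B)/|BC| = (0.9674,0.2532); ey = (-0.2532,0.9674)
θ=69°: P = B + -3.01·ex + -0.80·ey = (-1.6342,1.2646)
θ=166°: B = A + 3.00·(cos166°, sin166°) = (-2.9109, 0.7258)
θ=166°: |BD| = 10.9350
θ=166°: circle(B,10.00) ∩ circle(D,6.00): a=8.3939, h=5.4353
θ=166°:   candidates: C₊=(5.8252,5.5920) cross=59.435; C₋=(5.1037,-5.2547) cross=-59.435
θ=166°:   branch + wants cross > 0 → take C=(5.8252,5.5920) (cross=59.435)
θ=166°: ex = (C−B)/|BC| = (0.8736,0.4866); ey = (-0.4866,0.8736)
θ=166°: P = B + -3.01·ex + -0.80·ey = (-5.1512,-1.4379)
θ=255°: B = A + 3.00·(cos255°, sin255°) = (-0.7765, -2.8978)
θ=255°: |BD| = 9.2425
θ=255°: circle(B,10.00) ∩ circle(D,6.00): a=8.0835, h=5.8870
θ=255°:   candidates: C₊=(5.0537,5.2268) cross=54.410; C₋=(8.7452,-5.9535) cross=-54.410
θ=255°:   branch + wants cross > 0 → take C=(5.0537,5.2268) (cross=54.410)
θ=255°: ex = (C−B)/|BC| = (0.5830,0.8125); ey = (-0.8125,0.5830)
θ=255°: P = B + -3.01·ex + -0.80·ey = (-1.8814,-5.8097)
θ=293°: B = A + 3.00·(cos293°, sin293°) = (1.1722, -2.7615)
θ=293°: |BD| = 7.3651
θ=293°: circle(B,10.00) ∩ circle(D,6.00): a=8.0274, h=5.9633
θ=293°:   candidates: C₊=(6.3780,5.7766) cross=43.921; C₋=(10.8499,-5.2800) cross=-43.921
θ=293°:   branch + wants cross > 0 → take C=(6.3780,5.7766) (cross=43.921)
θ=293°: ex = (C−B)/|BC| = (0.5206,0.8538); ey = (-0.8538,0.5206)
θ=293°: P = B + -3.01·ex + -0.80·ey = (0.2883,-5.7480)

θ=69°: -1.63 1.26
θ=166°: -5.15 -1.44
θ=255°: -1.88 -5.81
θ=293°: 0.29 -5.75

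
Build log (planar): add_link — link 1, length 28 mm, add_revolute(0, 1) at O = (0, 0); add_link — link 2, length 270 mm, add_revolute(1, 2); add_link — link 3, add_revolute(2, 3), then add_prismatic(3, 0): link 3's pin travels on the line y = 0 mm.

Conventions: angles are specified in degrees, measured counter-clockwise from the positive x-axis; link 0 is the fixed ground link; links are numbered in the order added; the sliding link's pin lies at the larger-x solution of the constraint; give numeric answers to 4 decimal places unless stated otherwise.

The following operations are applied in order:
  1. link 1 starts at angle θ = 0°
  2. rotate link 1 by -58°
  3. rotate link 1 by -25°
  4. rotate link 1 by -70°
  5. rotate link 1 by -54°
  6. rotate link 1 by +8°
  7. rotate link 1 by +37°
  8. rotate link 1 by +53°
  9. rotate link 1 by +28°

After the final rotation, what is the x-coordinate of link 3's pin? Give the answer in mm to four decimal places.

geometry: r = 28 mm, L = 270 mm, e = 0 mm; θ starts at 0°
rotate link 1 by -58°: θ ← 0° -58° = -58°
rotate link 1 by -25°: θ ← -58° -25° = -83°
rotate link 1 by -70°: θ ← -83° -70° = -153°
rotate link 1 by -54°: θ ← -153° -54° = -207°
rotate link 1 by +8°: θ ← -207° +8° = -199°
rotate link 1 by +37°: θ ← -199° +37° = -162°
rotate link 1 by +53°: θ ← -162° +53° = -109°
rotate link 1 by +28°: θ ← -109° +28° = -81°
crank pin P = (r cos θ, r sin θ) = (4.380165, -27.655274)
h = r sin θ − e = -27.655274 − 0 = -27.655274
x = r cos θ + √(L² − h²) = 4.380165 + 268.579943 = 272.960108

272.9601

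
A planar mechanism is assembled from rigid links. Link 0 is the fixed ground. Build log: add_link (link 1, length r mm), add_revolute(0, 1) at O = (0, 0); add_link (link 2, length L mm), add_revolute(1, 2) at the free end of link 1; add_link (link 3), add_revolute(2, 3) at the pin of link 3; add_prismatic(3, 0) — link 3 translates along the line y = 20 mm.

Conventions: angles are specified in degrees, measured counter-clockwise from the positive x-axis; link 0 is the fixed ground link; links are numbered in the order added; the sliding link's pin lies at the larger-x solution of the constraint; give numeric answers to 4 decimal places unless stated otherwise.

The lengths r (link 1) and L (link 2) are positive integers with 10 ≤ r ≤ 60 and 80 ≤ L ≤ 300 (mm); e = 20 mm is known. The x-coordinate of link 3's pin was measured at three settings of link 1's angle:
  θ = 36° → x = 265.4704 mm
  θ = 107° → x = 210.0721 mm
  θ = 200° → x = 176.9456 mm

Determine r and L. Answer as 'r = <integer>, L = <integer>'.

constraint per measurement: (x − r cos θ)² + (r sin θ − e)² = L²
subtracting the θ₁ and θ₂ equations cancels the r² and L² terms:
r = (x₁² − x₂²) / (2[(x₁cos θ₁ + e sin θ₁) − (x₂cos θ₂ + e sin θ₂)]) = 49.0000 → r = 49
L² = (x₁ − r cos θ₁)² + (r sin θ₁ − e)² = 51076.0078 → L = 226.0000 → L = 226
check at θ₃=200°: x = 176.9456 (printed 176.9456) ✓

r = 49, L = 226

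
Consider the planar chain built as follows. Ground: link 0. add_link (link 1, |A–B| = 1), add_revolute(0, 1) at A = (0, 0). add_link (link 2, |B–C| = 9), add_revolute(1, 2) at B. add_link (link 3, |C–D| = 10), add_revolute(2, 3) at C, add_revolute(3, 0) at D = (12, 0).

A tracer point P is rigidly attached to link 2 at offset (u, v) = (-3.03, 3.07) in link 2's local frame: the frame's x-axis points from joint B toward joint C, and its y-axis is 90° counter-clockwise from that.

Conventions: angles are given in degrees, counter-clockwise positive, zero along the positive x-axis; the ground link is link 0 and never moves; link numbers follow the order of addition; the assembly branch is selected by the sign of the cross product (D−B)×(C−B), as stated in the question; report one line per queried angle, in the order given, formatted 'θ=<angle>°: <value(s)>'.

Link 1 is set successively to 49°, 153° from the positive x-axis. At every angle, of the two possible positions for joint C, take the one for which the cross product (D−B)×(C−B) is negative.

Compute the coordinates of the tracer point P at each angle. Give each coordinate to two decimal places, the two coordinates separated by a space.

A=(0,0), D=(12.00,0)
θ=49°: B = A + 1.00·(cos49°, sin49°) = (0.6561, 0.7547)
θ=49°: |BD| = 11.3690
θ=49°: circle(B,9.00) ∩ circle(D,10.00): a=4.8489, h=7.5821
θ=49°:   candidates: C₊=(5.9976,7.9982) cross=86.201; C₋=(4.9909,-7.1325) cross=-86.201
θ=49°:   branch - wants cross < 0 → take C=(4.9909,-7.1325) (cross=-86.201)
θ=49°: ex = (C−B)/|BC| = (0.4817,-0.8764); ey = (0.8764,0.4817)
θ=49°: P = B + -3.03·ex + 3.07·ey = (1.8871,4.8888)
θ=153°: B = A + 1.00·(cos153°, sin153°) = (-0.8910, 0.4540)
θ=153°: |BD| = 12.8990
θ=153°: circle(B,9.00) ∩ circle(D,10.00): a=5.7130, h=6.9542
θ=153°:   candidates: C₊=(5.0632,7.2029) cross=89.703; C₋=(4.5737,-6.6970) cross=-89.703
θ=153°:   branch - wants cross < 0 → take C=(4.5737,-6.6970) (cross=-89.703)
θ=153°: ex = (C−B)/|BC| = (0.6072,-0.7946); ey = (0.7946,0.6072)
θ=153°: P = B + -3.03·ex + 3.07·ey = (-0.2915,4.7256)

θ=49°: 1.89 4.89
θ=153°: -0.29 4.73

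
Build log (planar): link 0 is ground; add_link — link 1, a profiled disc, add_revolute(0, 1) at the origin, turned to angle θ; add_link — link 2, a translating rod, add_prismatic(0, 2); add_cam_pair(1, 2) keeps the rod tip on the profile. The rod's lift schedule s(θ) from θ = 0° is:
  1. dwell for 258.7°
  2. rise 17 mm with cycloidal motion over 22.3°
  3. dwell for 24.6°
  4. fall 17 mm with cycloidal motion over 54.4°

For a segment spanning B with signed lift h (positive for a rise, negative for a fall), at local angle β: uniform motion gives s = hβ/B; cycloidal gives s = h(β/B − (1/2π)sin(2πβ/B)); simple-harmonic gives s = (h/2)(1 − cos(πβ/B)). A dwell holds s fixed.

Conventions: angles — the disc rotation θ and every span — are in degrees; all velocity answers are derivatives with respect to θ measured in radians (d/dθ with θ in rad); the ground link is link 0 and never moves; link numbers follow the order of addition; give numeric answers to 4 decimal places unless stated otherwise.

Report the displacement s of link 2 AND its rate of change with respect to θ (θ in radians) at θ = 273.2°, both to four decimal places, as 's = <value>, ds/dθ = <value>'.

seg 1 [0°–258.7°] dwell: s stays 0.0000
seg 2 [258.7°–281°] cycloidal, h=17: θ=273.2° here. β=14.5, B=22.3. 17·(0.6502 − sin(2π·0.6502)/(2π)) = 13.2450 → s = 13.2450
velocity in seg [258.7°–281°] (cycloidal), θ in radians: β = 14.5° = 0.2531 rad, B = 22.3° = 0.3892 rad; ds/dθ = (h/B)(1 − cos(2πβ/B)) = (17/0.3892)(1 − cos(2π·0.6502)) = 69.302107 mm/rad

s = 13.2450, ds/dθ = 69.3021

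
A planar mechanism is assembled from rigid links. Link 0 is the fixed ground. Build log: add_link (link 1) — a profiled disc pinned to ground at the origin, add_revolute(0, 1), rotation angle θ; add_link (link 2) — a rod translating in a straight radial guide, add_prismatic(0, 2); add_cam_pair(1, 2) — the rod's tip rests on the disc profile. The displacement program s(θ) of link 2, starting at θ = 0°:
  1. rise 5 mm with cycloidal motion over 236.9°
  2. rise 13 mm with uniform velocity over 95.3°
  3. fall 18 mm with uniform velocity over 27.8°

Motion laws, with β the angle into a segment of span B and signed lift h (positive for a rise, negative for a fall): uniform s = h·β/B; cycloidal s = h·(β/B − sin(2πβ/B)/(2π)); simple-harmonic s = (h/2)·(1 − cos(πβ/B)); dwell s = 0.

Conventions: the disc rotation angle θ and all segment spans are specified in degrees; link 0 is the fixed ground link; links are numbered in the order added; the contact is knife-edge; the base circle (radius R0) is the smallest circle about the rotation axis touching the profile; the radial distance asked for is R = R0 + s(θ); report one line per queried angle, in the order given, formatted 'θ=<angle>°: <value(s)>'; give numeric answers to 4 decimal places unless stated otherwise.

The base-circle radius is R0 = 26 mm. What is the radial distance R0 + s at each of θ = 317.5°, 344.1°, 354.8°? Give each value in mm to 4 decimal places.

seg 1 [0°–236.9°] cycloidal, h=5: full span → s += 5 → s = 5.0000
seg 2 [236.9°–332.2°] uniform, h=13: θ=317.5° here. β=80.6, B=95.3. 13·80.6/95.3 = 10.9948 → s = 15.9948
seg 2 [236.9°–332.2°] uniform, h=13: full span → s += 13 → s = 18.0000
seg 3 [332.2°–360°] uniform, h=-18: θ=344.1° here. β=11.9, B=27.8. -18·11.9/27.8 = -7.7050 → s = 10.2950
seg 3 [332.2°–360°] uniform, h=-18: θ=354.8° here. β=22.6, B=27.8. -18·22.6/27.8 = -14.6331 → s = 3.3669
θ=317.5°: R = R0 + s = 26 + 15.9948 = 41.9948
θ=344.1°: R = R0 + s = 26 + 10.2950 = 36.2950
θ=354.8°: R = R0 + s = 26 + 3.3669 = 29.3669

θ=317.5°: 41.9948
θ=344.1°: 36.2950
θ=354.8°: 29.3669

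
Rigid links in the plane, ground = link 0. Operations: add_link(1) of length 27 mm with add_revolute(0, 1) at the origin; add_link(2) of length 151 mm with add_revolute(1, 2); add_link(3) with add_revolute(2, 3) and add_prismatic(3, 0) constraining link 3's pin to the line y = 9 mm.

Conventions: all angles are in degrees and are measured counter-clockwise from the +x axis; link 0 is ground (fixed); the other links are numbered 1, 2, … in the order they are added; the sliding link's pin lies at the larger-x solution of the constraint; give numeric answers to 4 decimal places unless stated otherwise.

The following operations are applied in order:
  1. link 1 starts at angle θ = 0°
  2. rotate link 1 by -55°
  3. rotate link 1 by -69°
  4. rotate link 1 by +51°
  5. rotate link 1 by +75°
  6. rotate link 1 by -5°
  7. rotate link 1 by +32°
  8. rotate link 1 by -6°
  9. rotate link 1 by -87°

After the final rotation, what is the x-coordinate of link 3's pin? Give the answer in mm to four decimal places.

geometry: r = 27 mm, L = 151 mm, e = 9 mm; θ starts at 0°
rotate link 1 by -55°: θ ← 0° -55° = -55°
rotate link 1 by -69°: θ ← -55° -69° = -124°
rotate link 1 by +51°: θ ← -124° +51° = -73°
rotate link 1 by +75°: θ ← -73° +75° = 2°
rotate link 1 by -5°: θ ← 2° -5° = -3°
rotate link 1 by +32°: θ ← -3° +32° = 29°
rotate link 1 by -6°: θ ← 29° -6° = 23°
rotate link 1 by -87°: θ ← 23° -87° = -64°
crank pin P = (r cos θ, r sin θ) = (11.836021, -24.267439)
h = r sin θ − e = -24.267439 − 9 = -33.267439
x = r cos θ + √(L² − h²) = 11.836021 + 147.289774 = 159.125795

159.1258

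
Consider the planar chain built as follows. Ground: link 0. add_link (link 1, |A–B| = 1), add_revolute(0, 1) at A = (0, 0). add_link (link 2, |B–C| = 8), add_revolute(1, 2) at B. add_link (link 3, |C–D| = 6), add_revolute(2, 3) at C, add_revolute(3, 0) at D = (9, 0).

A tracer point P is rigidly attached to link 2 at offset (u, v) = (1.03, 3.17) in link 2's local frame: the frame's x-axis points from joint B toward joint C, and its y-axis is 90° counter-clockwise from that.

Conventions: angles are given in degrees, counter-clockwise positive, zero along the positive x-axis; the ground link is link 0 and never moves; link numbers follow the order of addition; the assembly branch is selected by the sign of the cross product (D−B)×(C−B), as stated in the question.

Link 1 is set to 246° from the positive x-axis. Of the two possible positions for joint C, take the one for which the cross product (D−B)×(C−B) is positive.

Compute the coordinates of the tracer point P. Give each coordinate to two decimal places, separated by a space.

A=(0,0), D=(9.00,0)
B = A + 1.00·(cos246°, sin246°) = (-0.4067, -0.9135)
|BD| = 9.4510
circle(B,8.00) ∩ circle(D,6.00): a=6.2068, h=5.0473
  candidates: C₊=(5.2831,4.7101) cross=47.702; C₋=(6.2589,-5.3373) cross=-47.702
  branch + wants cross > 0 → take C=(5.2831,4.7101) (cross=47.702)
ex = (C−B)/|BC| = (0.7112,0.7030); ey = (-0.7030,0.7112)
P = B + 1.03·ex + 3.17·ey = (-1.9025,2.0651)

-1.90 2.07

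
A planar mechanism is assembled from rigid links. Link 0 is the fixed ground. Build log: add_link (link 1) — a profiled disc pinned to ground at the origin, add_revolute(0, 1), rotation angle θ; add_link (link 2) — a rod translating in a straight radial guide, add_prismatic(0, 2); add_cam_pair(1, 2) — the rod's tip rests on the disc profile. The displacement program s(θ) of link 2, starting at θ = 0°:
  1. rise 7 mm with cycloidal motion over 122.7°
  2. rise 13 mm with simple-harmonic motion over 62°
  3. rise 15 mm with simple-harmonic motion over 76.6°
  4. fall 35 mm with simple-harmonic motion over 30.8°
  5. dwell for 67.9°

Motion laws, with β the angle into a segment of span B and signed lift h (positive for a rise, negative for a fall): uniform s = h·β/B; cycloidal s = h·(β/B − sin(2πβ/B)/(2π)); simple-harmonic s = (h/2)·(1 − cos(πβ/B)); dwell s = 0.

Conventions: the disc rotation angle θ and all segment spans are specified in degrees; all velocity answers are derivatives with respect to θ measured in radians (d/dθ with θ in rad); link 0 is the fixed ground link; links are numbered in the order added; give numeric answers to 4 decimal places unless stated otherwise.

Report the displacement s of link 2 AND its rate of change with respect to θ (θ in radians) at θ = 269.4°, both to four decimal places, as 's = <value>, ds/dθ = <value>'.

seg 1 [0°–122.7°] cycloidal, h=7: full span → s += 7 → s = 7.0000
seg 2 [122.7°–184.7°] simple-harmonic, h=13: full span → s += 13 → s = 20.0000
seg 3 [184.7°–261.3°] simple-harmonic, h=15: full span → s += 15 → s = 35.0000
seg 4 [261.3°–292.1°] simple-harmonic, h=-35: θ=269.4° here. β=8.1, B=30.8. -35/2·(1 − cos(π·0.2630)) = -5.6407 → s = 29.3593
velocity in seg [261.3°–292.1°] (simple-harmonic), θ in radians: β = 8.1° = 0.1414 rad, B = 30.8° = 0.5376 rad; ds/dθ = (πh/(2B)) sin(πβ/B) = (π·(-35)/(2·0.5376)) sin(π·0.2630) = -75.207294 mm/rad

s = 29.3593, ds/dθ = -75.2073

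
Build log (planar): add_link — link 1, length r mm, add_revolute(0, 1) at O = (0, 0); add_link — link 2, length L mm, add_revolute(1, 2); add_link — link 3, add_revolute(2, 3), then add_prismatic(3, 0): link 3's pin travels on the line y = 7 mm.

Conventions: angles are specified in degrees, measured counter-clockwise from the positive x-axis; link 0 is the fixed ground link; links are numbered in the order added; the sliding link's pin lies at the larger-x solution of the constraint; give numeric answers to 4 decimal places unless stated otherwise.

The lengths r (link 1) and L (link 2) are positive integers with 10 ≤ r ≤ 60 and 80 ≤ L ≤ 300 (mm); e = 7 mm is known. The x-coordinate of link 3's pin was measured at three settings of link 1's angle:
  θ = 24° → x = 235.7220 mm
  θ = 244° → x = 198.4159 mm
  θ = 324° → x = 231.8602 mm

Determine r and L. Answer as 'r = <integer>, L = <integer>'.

constraint per measurement: (x − r cos θ)² + (r sin θ − e)² = L²
subtracting the θ₁ and θ₂ equations cancels the r² and L² terms:
r = (x₁² − x₂²) / (2[(x₁cos θ₁ + e sin θ₁) − (x₂cos θ₂ + e sin θ₂)]) = 26.0000 → r = 26
L² = (x₁ − r cos θ₁)² + (r sin θ₁ − e)² = 44943.9855 → L = 212.0000 → L = 212
check at θ₃=324°: x = 231.8602 (printed 231.8602) ✓

r = 26, L = 212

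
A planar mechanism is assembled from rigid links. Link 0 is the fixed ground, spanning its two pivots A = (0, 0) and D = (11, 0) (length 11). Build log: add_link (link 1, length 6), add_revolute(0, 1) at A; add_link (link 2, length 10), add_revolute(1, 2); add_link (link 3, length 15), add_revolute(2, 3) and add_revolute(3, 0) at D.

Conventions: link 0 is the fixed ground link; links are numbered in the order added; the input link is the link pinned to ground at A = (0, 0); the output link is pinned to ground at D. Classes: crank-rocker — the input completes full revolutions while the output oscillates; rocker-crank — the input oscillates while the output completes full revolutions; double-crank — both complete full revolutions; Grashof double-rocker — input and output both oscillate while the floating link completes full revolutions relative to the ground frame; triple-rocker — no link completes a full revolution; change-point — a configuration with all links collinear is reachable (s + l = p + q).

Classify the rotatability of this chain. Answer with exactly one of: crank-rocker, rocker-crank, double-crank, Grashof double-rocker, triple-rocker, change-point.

lengths: ground=11, input=6, coupler=10, output=15
sorted: s=6 (shortest), l=15 (longest), p+q=21
s + l = 21 vs p + q = 21
s + l = p + q → change-point (collinear configuration reachable)

change-point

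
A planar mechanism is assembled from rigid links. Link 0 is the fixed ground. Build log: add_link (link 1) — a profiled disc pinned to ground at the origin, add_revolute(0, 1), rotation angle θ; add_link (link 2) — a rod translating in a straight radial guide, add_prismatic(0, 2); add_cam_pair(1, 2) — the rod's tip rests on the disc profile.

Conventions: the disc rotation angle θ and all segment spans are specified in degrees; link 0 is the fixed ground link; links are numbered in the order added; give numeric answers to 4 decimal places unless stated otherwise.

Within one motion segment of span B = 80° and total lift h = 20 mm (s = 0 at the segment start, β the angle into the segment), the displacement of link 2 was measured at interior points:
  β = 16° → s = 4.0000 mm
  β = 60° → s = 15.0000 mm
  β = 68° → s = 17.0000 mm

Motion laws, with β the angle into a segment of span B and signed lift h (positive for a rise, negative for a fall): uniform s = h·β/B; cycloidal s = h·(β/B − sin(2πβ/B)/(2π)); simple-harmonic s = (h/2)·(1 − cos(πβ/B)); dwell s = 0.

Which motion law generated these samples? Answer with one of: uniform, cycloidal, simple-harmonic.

candidates at β/B = r: uniform s = h·r (linear in β); cycloidal s = h·(r − sin(2πr)/(2π)); simple-harmonic s = (h/2)(1 − cos(πr))
β=16°: printed 4.0000 | uniform 4.0000, cycloidal 0.9727, simple-harmonic 1.9098
β=60°: printed 15.0000 | uniform 15.0000, cycloidal 18.1831, simple-harmonic 17.0711
β=68°: printed 17.0000 | uniform 17.0000, cycloidal 19.5752, simple-harmonic 18.9101
only one law matches every sample → uniform

uniform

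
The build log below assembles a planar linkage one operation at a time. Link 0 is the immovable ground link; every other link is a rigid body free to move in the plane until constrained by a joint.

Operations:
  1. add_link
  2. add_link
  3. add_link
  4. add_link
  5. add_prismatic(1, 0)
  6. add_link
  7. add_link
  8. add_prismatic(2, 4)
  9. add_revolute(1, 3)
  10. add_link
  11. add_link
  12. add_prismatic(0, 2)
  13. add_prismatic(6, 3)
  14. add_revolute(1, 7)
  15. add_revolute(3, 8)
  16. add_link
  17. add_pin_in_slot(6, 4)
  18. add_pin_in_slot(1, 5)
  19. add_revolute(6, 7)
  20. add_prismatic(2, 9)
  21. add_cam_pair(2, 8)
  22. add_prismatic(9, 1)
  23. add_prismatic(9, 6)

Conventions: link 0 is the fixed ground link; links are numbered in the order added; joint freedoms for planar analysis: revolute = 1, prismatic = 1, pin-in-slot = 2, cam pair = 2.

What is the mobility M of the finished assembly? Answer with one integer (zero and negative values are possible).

link 0 = ground. State L|J1|J2 = 1|0|0
+link1  2|0|0
+link2  3|0|0
+link3  4|0|0
+link4  5|0|0
P(1,0) f=1→J1  5|1|0
+link5  6|1|0
+link6  7|1|0
P(2,4) f=1→J1  7|2|0
R(1,3) f=1→J1  7|3|0
+link7  8|3|0
+link8  9|3|0
P(0,2) f=1→J1  9|4|0
P(6,3) f=1→J1  9|5|0
R(1,7) f=1→J1  9|6|0
R(3,8) f=1→J1  9|7|0
+link9  10|7|0
PS(6,4) f=2→J2  10|7|1
PS(1,5) f=2→J2  10|7|2
R(6,7) f=1→J1  10|8|2
P(2,9) f=1→J1  10|9|2
C(2,8) f=2→J2  10|9|3
P(9,1) f=1→J1  10|10|3
P(9,6) f=1→J1  10|11|3
M = 3(10−1)−2·11−3 = 27−22−3 = 2

M = 2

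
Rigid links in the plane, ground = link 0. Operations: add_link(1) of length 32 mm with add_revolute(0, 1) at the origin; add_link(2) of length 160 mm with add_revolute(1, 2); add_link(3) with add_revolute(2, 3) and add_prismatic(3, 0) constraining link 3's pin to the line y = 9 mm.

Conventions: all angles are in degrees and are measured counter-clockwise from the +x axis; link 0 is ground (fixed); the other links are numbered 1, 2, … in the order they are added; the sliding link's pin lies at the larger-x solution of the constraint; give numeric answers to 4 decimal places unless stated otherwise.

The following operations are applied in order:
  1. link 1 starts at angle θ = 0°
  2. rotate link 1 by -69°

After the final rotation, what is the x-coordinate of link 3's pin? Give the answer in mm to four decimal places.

geometry: r = 32 mm, L = 160 mm, e = 9 mm; θ starts at 0°
rotate link 1 by -69°: θ ← 0° -69° = -69°
crank pin P = (r cos θ, r sin θ) = (11.467774, -29.874574)
h = r sin θ − e = -29.874574 − 9 = -38.874574
x = r cos θ + √(L² − h²) = 11.467774 + 155.205565 = 166.673340

166.6733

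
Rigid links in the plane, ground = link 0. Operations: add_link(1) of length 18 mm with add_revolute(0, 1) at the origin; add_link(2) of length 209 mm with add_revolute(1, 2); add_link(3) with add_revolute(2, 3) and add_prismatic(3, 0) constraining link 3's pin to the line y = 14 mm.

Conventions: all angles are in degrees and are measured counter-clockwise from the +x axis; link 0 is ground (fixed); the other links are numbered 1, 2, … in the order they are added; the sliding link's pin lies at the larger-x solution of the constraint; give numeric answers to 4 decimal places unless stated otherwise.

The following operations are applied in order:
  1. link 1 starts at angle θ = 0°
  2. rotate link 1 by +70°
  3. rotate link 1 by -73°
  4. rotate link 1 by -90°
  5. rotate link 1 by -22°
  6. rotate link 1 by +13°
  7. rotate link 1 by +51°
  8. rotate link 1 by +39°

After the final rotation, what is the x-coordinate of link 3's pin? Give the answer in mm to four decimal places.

geometry: r = 18 mm, L = 209 mm, e = 14 mm; θ starts at 0°
rotate link 1 by +70°: θ ← 0° +70° = 70°
rotate link 1 by -73°: θ ← 70° -73° = -3°
rotate link 1 by -90°: θ ← -3° -90° = -93°
rotate link 1 by -22°: θ ← -93° -22° = -115°
rotate link 1 by +13°: θ ← -115° +13° = -102°
rotate link 1 by +51°: θ ← -102° +51° = -51°
rotate link 1 by +39°: θ ← -51° +39° = -12°
crank pin P = (r cos θ, r sin θ) = (17.606657, -3.742410)
h = r sin θ − e = -3.742410 − 14 = -17.742410
x = r cos θ + √(L² − h²) = 17.606657 + 208.245545 = 225.852201

225.8522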